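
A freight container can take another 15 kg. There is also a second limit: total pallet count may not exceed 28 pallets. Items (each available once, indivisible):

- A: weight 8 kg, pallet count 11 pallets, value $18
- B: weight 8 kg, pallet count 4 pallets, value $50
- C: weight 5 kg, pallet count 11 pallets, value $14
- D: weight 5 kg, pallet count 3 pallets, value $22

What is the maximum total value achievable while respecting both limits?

$72

Feasible sets respecting both limits:
- B+D: weight 13, pallet count 7, value 72
- B+C: weight 13, pallet count 15, value 64
- B: weight 8, pallet count 4, value 50
Best: $72.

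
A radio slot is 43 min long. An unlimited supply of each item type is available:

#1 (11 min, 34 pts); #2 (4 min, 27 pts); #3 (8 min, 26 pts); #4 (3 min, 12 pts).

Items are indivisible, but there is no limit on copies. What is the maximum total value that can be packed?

282 pts

Best value-per-unit is #2 at 27/4; filling with it alone gives 10×27 = 270.
Optimal mix: 10×#2 + 1×#4 → duration 43, value 282.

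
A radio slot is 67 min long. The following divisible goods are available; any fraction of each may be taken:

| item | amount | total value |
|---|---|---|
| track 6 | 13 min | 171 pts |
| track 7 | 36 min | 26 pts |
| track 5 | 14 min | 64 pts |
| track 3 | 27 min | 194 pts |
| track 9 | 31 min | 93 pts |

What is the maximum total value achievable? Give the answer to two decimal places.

Take in order of value per unit:
- track 6 (171/13 per unit): all 13 → value 171, running total 171.00
- track 3 (194/27 per unit): all 27 → value 194, running total 365.00
- track 5 (64/14 per unit): all 14 → value 64, running total 429.00
- track 9 (93/31 per unit): 13 of 31 → value 13×93/31 = 39.0000, running total 468.00
Total 468.00.

468.00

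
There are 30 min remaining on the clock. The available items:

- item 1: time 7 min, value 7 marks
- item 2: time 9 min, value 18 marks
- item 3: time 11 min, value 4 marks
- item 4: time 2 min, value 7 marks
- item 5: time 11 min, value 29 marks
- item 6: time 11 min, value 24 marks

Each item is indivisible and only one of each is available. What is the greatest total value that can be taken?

Check high-value combinations within 30 min:
- item 1+item 2+item 4+item 5: time 7+9+2+11=29, value 7+18+7+29=61
- item 4+item 5+item 6: time 2+11+11=24, value 7+29+24=60
- item 1+item 5+item 6: time 7+11+11=29, value 7+29+24=60
- item 1+item 2+item 4+item 6: time 7+9+2+11=29, value 7+18+7+24=56
Best: 61 marks.

61 marks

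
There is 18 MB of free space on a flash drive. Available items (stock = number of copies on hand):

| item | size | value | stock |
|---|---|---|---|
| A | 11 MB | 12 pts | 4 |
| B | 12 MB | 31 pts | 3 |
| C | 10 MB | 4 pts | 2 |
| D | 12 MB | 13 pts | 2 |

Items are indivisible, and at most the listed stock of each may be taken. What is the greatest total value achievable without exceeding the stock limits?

Best selections within size 18 and stock limits:
- 1×B: size 12, value 31
- 1×D: size 12, value 13
- 1×A: size 11, value 12
- 1×C: size 10, value 4
Best: 31 pts.

31 pts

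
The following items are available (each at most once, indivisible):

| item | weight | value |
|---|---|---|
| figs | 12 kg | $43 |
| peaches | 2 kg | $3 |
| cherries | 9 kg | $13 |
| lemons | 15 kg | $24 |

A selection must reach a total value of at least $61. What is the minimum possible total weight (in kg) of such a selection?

27

Subsets with value ≥ 61, sorted by total weight:
- figs+lemons: weight 27, value 67
- figs+peaches+lemons: weight 29, value 70
Minimum weight: 27 kg.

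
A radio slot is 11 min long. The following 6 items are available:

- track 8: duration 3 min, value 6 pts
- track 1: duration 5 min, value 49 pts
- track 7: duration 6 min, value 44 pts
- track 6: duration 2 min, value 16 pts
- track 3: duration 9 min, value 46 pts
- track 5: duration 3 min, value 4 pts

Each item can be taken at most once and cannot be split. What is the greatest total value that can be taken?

93 pts

Check high-value combinations within 11 min:
- track 1+track 7: duration 5+6=11, value 49+44=93
- track 8+track 1+track 6: duration 3+5+2=10, value 6+49+16=71
- track 1+track 6+track 5: duration 5+2+3=10, value 49+16+4=69
- track 8+track 7+track 6: duration 3+6+2=11, value 6+44+16=66
Best: 93 pts.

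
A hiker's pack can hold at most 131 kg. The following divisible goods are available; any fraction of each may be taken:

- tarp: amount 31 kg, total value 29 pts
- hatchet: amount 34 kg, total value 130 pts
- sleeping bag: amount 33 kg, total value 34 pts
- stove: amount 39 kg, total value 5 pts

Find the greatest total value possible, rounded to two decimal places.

197.23

Take in order of value per unit:
- hatchet (130/34 per unit): all 34 → value 130, running total 130.00
- sleeping bag (34/33 per unit): all 33 → value 34, running total 164.00
- tarp (29/31 per unit): all 31 → value 29, running total 193.00
- stove (5/39 per unit): 33 of 39 → value 33×5/39 = 4.2308, running total 197.23
Total 197.23.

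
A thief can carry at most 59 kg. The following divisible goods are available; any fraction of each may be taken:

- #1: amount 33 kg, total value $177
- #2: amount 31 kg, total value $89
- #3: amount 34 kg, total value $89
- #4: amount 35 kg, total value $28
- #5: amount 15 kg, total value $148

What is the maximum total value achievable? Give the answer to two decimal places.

Take in order of value per unit:
- #5 (148/15 per unit): all 15 → value 148, running total 148.00
- #1 (177/33 per unit): all 33 → value 177, running total 325.00
- #2 (89/31 per unit): 11 of 31 → value 11×89/31 = 31.5806, running total 356.58
Total 356.58.

356.58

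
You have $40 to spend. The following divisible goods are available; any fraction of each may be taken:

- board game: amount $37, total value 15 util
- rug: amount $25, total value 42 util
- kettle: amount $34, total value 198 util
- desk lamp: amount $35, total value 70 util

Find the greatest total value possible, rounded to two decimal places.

Take in order of value per unit:
- kettle (198/34 per unit): all 34 → value 198, running total 198.00
- desk lamp (70/35 per unit): 6 of 35 → value 6×70/35 = 12.0000, running total 210.00
Total 210.00.

210.00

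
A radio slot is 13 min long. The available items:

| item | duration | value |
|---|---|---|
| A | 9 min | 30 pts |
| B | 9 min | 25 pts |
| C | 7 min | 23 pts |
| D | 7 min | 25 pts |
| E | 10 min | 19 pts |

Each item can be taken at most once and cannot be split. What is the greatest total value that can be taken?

30 pts

Check high-value combinations within 13 min:
- A: duration 9, value 30
- D: duration 7, value 25
- B: duration 9, value 25
- C: duration 7, value 23
Best: 30 pts.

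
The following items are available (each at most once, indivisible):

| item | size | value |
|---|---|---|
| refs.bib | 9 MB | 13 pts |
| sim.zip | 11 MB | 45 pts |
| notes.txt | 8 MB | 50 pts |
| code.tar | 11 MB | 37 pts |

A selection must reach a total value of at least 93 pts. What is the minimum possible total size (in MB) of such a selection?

Subsets with value ≥ 93, sorted by total size:
- sim.zip+notes.txt: size 19, value 95
- refs.bib+sim.zip+notes.txt: size 28, value 108
- refs.bib+notes.txt+code.tar: size 28, value 100
Minimum size: 19 MB.

19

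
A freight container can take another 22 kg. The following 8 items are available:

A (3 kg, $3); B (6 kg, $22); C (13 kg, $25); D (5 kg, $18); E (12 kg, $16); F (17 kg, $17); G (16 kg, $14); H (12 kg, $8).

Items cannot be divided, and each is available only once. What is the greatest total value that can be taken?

$50

Check high-value combinations within 22 kg:
- A+B+C: weight 3+6+13=22, value 3+22+25=50
- B+C: weight 6+13=19, value 22+25=47
- A+C+D: weight 3+13+5=21, value 3+25+18=46
- A+B+D: weight 3+6+5=14, value 3+22+18=43
- C+D: weight 13+5=18, value 25+18=43
Best: $50.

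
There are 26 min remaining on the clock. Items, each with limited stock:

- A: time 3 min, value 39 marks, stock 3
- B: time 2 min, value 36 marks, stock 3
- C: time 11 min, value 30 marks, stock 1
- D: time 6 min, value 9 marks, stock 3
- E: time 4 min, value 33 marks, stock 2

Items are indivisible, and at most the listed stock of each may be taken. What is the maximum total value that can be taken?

Best selections within time 26 and stock limits:
- 3×A + 3×B + 2×E: time 23, value 291
- 3×A + 3×B + 1×D + 1×E: time 25, value 267
Best: 291 marks.

291 marks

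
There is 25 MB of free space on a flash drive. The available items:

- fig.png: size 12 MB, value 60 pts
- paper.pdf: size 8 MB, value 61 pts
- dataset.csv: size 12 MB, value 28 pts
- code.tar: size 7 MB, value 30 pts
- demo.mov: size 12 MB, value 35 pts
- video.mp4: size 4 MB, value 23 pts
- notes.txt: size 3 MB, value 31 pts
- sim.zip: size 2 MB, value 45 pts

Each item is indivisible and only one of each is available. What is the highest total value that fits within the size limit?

197 pts

This is a 0/1 knapsack; check combinations near the capacity.
- fig.png+paper.pdf+notes.txt+sim.zip: size 12+8+3+2=25, value 60+61+31+45=197
- paper.pdf+code.tar+video.mp4+notes.txt+sim.zip: size 8+7+4+3+2=24, value 61+30+23+31+45=190
- paper.pdf+demo.mov+notes.txt+sim.zip: size 8+12+3+2=25, value 61+35+31+45=172
Best: 197 pts.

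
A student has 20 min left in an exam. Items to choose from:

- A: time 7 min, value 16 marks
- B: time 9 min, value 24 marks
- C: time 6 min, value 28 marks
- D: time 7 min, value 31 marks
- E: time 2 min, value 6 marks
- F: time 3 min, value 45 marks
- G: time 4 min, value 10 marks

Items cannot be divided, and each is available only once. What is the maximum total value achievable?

Check high-value combinations within 20 min:
- C+D+F+G: time 6+7+3+4=20, value 28+31+45+10=114
- C+D+E+F: time 6+7+2+3=18, value 28+31+6+45=110
- C+D+F: time 6+7+3=16, value 28+31+45=104
- B+C+E+F: time 9+6+2+3=20, value 24+28+6+45=103
- B+D+F: time 9+7+3=19, value 24+31+45=100
Best: 114 marks.

114 marks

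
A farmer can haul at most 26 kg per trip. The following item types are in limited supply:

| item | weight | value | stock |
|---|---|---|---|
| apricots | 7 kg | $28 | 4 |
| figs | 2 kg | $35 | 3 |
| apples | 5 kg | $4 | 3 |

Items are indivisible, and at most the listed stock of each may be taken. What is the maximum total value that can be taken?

$165

Best selections within weight 26 and stock limits:
- 2×apricots + 3×figs + 1×apples: weight 25, value 165
- 2×apricots + 3×figs: weight 20, value 161
- 3×apricots + 2×figs: weight 25, value 154
- 1×apricots + 3×figs + 2×apples: weight 23, value 141
Best: $165.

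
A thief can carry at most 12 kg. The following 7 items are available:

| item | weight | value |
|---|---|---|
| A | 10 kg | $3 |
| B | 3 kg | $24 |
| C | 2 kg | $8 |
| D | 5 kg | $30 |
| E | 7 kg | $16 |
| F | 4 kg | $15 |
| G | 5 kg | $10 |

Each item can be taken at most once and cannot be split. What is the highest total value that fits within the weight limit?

Check high-value combinations within 12 kg:
- B+D+F: weight 3+5+4=12, value 24+30+15=69
- B+C+D: weight 3+2+5=10, value 24+8+30=62
- B+D: weight 3+5=8, value 24+30=54
Best: $69.

$69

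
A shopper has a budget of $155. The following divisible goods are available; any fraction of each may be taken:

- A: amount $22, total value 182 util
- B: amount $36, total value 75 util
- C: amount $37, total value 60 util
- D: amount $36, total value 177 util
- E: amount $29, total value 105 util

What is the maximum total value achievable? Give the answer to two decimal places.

590.89

Take in order of value per unit:
- A (182/22 per unit): all 22 → value 182, running total 182.00
- D (177/36 per unit): all 36 → value 177, running total 359.00
- E (105/29 per unit): all 29 → value 105, running total 464.00
- B (75/36 per unit): all 36 → value 75, running total 539.00
- C (60/37 per unit): 32 of 37 → value 32×60/37 = 51.8919, running total 590.89
Total 590.89.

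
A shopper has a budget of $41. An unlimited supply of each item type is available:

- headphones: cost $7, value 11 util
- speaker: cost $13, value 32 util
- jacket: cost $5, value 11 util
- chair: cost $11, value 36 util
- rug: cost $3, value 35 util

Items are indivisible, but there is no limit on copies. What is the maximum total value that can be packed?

Best value-per-unit is rug at 35/3, and filling with it alone uses cost 13×3=39. No mix of the others beats 13×35 = 455.

455 util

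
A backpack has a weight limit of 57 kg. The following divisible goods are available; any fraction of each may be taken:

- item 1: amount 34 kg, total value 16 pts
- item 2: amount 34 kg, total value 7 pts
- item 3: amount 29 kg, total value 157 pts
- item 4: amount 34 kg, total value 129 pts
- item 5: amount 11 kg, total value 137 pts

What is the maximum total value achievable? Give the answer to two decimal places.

Take in order of value per unit:
- item 5 (137/11 per unit): all 11 → value 137, running total 137.00
- item 3 (157/29 per unit): all 29 → value 157, running total 294.00
- item 4 (129/34 per unit): 17 of 34 → value 17×129/34 = 64.5000, running total 358.50
Total 358.50.

358.50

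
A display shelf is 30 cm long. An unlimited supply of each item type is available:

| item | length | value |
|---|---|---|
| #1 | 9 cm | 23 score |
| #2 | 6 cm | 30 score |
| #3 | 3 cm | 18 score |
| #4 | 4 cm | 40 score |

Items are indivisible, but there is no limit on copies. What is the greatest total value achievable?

280 score

Best value-per-unit is #4 at 40/4, and filling with it alone uses length 7×4=28. No mix of the others beats 7×40 = 280.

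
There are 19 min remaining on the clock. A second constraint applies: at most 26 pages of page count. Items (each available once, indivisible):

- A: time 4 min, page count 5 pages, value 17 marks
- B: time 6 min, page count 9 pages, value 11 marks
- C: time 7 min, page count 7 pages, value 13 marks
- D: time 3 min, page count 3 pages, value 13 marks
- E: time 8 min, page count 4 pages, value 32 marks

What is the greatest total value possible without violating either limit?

Feasible sets respecting both limits:
- A+C+E: time 19, page count 16, value 62
- A+D+E: time 15, page count 12, value 62
- A+B+E: time 18, page count 18, value 60
Best: 62 marks.

62 marks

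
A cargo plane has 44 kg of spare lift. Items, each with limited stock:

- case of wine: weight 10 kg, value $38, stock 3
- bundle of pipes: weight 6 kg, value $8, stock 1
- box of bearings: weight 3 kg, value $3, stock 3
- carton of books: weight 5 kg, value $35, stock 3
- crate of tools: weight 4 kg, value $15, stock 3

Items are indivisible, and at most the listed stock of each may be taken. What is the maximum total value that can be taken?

Top feasible selections:
- 2×case of wine + 3×carton of books + 2×crate of tools: weight 43, value 211
- 2×case of wine + 1×box of bearings + 3×carton of books + 1×crate of tools: weight 42, value 199
Best: $211.

$211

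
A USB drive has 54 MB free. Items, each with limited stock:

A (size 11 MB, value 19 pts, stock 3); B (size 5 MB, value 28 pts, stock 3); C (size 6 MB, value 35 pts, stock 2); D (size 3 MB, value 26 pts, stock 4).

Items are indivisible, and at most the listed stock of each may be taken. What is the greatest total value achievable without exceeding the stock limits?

277 pts

Top feasible selections:
- 1×A + 3×B + 2×C + 4×D: size 50, value 277
- 3×B + 2×C + 4×D: size 39, value 258
Best: 277 pts.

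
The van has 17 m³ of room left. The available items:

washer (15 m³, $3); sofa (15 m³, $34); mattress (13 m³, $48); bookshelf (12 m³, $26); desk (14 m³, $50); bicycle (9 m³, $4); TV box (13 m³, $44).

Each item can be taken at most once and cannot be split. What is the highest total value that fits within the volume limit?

Check high-value combinations within 17 m³:
- desk: volume 14, value 50
- mattress: volume 13, value 48
- TV box: volume 13, value 44
- sofa: volume 15, value 34
- bookshelf: volume 12, value 26
Best: $50.

$50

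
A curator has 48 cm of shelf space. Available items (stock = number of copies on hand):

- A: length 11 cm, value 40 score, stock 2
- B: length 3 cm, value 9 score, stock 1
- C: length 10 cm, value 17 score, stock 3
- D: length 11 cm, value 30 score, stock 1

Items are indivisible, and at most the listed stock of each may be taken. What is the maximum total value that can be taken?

Top feasible selections:
- 2×A + 1×B + 1×C + 1×D: length 46, value 136
- 2×A + 1×C + 1×D: length 43, value 127
Best: 136 score.

136 score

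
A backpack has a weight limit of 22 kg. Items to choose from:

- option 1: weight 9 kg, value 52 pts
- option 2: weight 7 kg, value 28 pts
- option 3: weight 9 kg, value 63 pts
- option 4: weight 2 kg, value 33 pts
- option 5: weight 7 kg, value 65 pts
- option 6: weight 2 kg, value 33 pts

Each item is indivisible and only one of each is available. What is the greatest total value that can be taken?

Check high-value combinations within 22 kg:
- option 3+option 4+option 5+option 6: weight 9+2+7+2=20, value 63+33+65+33=194
- option 1+option 4+option 5+option 6: weight 9+2+7+2=20, value 52+33+65+33=183
- option 1+option 3+option 4+option 6: weight 9+9+2+2=22, value 52+63+33+33=181
- option 3+option 4+option 5: weight 9+2+7=18, value 63+33+65=161
- option 3+option 5+option 6: weight 9+7+2=18, value 63+65+33=161
Best: 194 pts.

194 pts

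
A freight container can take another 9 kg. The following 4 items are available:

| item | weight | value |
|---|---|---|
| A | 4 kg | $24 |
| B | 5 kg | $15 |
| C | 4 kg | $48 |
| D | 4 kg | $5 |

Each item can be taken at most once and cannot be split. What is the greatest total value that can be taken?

This is a 0/1 knapsack; check combinations near the capacity.
- A+C: weight 4+4=8, value 24+48=72
- B+C: weight 5+4=9, value 15+48=63
- C+D: weight 4+4=8, value 48+5=53
- C: weight 4, value 48
Best: $72.

$72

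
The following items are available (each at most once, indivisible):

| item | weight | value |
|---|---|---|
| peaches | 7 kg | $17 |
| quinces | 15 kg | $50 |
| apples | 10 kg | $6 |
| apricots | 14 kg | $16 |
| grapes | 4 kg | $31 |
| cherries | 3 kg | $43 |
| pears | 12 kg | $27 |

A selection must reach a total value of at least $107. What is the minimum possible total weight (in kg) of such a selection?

Subsets with value ≥ 107, sorted by total weight:
- quinces+grapes+cherries: weight 22, value 124
- peaches+quinces+cherries: weight 25, value 110
- peaches+grapes+cherries+pears: weight 26, value 118
- peaches+apricots+grapes+cherries: weight 28, value 107
Minimum weight: 22 kg.

22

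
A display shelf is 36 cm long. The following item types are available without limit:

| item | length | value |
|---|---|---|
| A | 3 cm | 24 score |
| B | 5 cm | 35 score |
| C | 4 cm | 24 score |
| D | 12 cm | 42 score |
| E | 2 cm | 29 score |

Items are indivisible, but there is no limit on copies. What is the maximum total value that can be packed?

522 score

Best value-per-unit is E at 29/2, and filling with it alone uses length 18×2=36. No mix of the others beats 18×29 = 522.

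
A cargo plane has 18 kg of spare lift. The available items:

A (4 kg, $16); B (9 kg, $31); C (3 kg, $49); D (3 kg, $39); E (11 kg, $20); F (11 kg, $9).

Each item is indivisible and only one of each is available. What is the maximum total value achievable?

Check high-value combinations within 18 kg:
- B+C+D: weight 9+3+3=15, value 31+49+39=119
- C+D+E: weight 3+3+11=17, value 49+39+20=108
- A+C+D: weight 4+3+3=10, value 16+49+39=104
- C+D+F: weight 3+3+11=17, value 49+39+9=97
Best: $119.

$119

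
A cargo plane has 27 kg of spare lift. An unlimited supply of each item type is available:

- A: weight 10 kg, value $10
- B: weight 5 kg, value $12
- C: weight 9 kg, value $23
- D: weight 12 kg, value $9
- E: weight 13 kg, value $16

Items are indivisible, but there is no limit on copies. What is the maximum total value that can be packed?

Best value-per-unit is C at 23/9, and filling with it alone uses weight 3×9=27. No mix of the others beats 3×23 = 69.

$69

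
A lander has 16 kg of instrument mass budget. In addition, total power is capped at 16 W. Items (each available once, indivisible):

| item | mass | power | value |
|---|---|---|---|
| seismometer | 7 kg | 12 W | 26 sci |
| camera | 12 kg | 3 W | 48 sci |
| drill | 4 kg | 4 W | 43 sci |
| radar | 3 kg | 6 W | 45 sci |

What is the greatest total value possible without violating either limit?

Feasible sets respecting both limits:
- camera+radar: mass 15, power 9, value 93
- camera+drill: mass 16, power 7, value 91
- drill+radar: mass 7, power 10, value 88
- seismometer+drill: mass 11, power 16, value 69
Best: 93 sci.

93 sci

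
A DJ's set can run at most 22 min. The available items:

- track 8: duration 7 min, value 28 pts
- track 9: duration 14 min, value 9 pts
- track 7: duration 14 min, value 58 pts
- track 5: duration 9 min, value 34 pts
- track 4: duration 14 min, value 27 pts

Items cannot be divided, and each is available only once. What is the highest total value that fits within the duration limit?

This is a 0/1 knapsack; check combinations near the capacity.
- track 8+track 7: duration 7+14=21, value 28+58=86
- track 8+track 5: duration 7+9=16, value 28+34=62
- track 7: duration 14, value 58
Best: 86 pts.

86 pts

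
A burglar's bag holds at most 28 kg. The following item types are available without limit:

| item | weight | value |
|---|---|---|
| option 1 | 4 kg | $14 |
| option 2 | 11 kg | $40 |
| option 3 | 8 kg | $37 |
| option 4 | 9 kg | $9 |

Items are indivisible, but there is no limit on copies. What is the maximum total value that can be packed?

Best value-per-unit is option 3 at 37/8; filling with it alone gives 3×37 = 111.
Optimal mix: 1×option 1 + 3×option 3 → weight 28, value 125.

$125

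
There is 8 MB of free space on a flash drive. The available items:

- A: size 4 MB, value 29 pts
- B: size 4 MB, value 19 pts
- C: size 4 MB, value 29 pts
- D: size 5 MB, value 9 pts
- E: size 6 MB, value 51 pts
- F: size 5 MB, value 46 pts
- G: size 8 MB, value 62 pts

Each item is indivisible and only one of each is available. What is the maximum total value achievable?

This is a 0/1 knapsack; check combinations near the capacity.
- G: size 8, value 62
- A+C: size 4+4=8, value 29+29=58
- E: size 6, value 51
- A+B: size 4+4=8, value 29+19=48
Best: 62 pts.

62 pts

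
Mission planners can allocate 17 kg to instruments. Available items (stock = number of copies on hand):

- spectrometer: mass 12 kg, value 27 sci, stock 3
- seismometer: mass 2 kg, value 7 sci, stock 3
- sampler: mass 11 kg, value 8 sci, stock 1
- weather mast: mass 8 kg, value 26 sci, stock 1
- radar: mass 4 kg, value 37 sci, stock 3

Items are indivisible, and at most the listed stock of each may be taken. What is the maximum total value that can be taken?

Best selections within mass 17 and stock limits:
- 2×seismometer + 3×radar: mass 16, value 125
- 1×seismometer + 3×radar: mass 14, value 118
- 3×radar: mass 12, value 111
- 1×weather mast + 2×radar: mass 16, value 100
Best: 125 sci.

125 sci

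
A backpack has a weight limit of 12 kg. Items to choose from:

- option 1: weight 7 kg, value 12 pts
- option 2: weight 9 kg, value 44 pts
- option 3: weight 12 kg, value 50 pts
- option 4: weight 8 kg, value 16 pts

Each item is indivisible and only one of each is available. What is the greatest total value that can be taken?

Check high-value combinations within 12 kg:
- option 3: weight 12, value 50
- option 2: weight 9, value 44
- option 4: weight 8, value 16
Best: 50 pts.

50 pts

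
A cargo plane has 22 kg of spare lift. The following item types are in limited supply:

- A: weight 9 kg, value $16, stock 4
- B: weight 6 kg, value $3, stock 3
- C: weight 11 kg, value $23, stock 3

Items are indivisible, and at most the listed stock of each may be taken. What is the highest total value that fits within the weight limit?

Best selections within weight 22 and stock limits:
- 2×C: weight 22, value 46
- 1×A + 1×C: weight 20, value 39
- 2×A: weight 18, value 32
- 1×B + 1×C: weight 17, value 26
Best: $46.

$46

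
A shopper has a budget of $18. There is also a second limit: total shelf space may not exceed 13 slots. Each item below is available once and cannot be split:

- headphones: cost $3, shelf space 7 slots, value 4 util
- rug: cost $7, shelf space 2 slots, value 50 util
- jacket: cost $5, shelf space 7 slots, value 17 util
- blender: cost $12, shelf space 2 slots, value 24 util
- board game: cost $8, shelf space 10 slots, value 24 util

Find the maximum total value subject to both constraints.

Feasible sets respecting both limits:
- rug+board game: cost 15, shelf space 12, value 74
- rug+jacket: cost 12, shelf space 9, value 67
- headphones+rug: cost 10, shelf space 9, value 54
- rug: cost 7, shelf space 2, value 50
Best: 74 util.

74 util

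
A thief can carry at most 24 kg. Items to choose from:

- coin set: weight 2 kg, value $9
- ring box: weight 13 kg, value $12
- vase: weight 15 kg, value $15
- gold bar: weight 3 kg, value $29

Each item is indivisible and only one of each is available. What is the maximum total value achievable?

$53

Check high-value combinations within 24 kg:
- coin set+vase+gold bar: weight 2+15+3=20, value 9+15+29=53
- coin set+ring box+gold bar: weight 2+13+3=18, value 9+12+29=50
- vase+gold bar: weight 15+3=18, value 15+29=44
- ring box+gold bar: weight 13+3=16, value 12+29=41
Best: $53.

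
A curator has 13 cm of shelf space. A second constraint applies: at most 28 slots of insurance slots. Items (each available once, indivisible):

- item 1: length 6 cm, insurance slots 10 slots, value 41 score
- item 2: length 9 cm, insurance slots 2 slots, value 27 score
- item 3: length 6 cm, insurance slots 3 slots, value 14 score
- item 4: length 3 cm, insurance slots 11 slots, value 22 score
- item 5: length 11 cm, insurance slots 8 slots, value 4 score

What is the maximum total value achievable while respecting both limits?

Feasible sets respecting both limits:
- item 1+item 4: length 9, insurance slots 21, value 63
- item 1+item 3: length 12, insurance slots 13, value 55
- item 2+item 4: length 12, insurance slots 13, value 49
Best: 63 score.

63 score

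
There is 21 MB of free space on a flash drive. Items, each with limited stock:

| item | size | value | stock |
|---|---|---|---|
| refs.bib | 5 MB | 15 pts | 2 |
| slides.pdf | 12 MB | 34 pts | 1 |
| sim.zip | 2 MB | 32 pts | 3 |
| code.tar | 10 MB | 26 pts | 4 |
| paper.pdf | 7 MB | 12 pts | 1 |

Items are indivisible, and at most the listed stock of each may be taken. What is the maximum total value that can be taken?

Best selections within size 21 and stock limits:
- 1×refs.bib + 3×sim.zip + 1×code.tar: size 21, value 137
- 1×slides.pdf + 3×sim.zip: size 18, value 130
- 2×refs.bib + 3×sim.zip: size 16, value 126
Best: 137 pts.

137 pts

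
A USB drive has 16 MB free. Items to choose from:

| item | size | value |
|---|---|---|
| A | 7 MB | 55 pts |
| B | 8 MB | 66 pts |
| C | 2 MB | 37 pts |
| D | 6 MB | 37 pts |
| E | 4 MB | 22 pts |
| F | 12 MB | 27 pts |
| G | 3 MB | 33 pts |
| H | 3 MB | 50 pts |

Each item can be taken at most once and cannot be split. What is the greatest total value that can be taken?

186 pts

Check high-value combinations within 16 MB:
- B+C+G+H: size 8+2+3+3=16, value 66+37+33+50=186
- A+C+G+H: size 7+2+3+3=15, value 55+37+33+50=175
- A+C+E+H: size 7+2+4+3=16, value 55+37+22+50=164
- C+D+G+H: size 2+6+3+3=14, value 37+37+33+50=157
Best: 186 pts.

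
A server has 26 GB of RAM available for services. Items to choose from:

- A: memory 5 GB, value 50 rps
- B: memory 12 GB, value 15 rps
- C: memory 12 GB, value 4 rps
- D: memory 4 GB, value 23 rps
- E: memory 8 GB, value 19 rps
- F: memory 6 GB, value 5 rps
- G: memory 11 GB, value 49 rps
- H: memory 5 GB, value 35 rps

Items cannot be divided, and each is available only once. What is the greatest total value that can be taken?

157 rps

Check high-value combinations within 26 GB:
- A+D+G+H: memory 5+4+11+5=25, value 50+23+49+35=157
- A+G+H: memory 5+11+5=21, value 50+49+35=134
- A+D+E+H: memory 5+4+8+5=22, value 50+23+19+35=127
- A+D+F+G: memory 5+4+6+11=26, value 50+23+5+49=127
- A+B+D+H: memory 5+12+4+5=26, value 50+15+23+35=123
Best: 157 rps.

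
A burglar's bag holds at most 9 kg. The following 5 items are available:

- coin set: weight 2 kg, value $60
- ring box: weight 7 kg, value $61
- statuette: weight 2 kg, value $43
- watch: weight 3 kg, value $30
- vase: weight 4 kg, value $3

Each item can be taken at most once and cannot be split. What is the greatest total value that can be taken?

$133

Check high-value combinations within 9 kg:
- coin set+statuette+watch: weight 2+2+3=7, value 60+43+30=133
- coin set+ring box: weight 2+7=9, value 60+61=121
- coin set+statuette+vase: weight 2+2+4=8, value 60+43+3=106
- ring box+statuette: weight 7+2=9, value 61+43=104
- coin set+statuette: weight 2+2=4, value 60+43=103
Best: $133.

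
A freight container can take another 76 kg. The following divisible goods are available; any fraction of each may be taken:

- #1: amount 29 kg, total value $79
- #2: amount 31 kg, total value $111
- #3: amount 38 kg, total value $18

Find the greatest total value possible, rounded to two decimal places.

197.58

Take in order of value per unit:
- #2 (111/31 per unit): all 31 → value 111, running total 111.00
- #1 (79/29 per unit): all 29 → value 79, running total 190.00
- #3 (18/38 per unit): 16 of 38 → value 16×18/38 = 7.5789, running total 197.58
Total 197.58.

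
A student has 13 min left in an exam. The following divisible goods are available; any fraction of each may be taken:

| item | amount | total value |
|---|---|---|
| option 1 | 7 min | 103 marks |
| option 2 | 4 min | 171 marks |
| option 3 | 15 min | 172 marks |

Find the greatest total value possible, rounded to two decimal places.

Take in order of value per unit:
- option 2 (171/4 per unit): all 4 → value 171, running total 171.00
- option 1 (103/7 per unit): all 7 → value 103, running total 274.00
- option 3 (172/15 per unit): 2 of 15 → value 2×172/15 = 22.9333, running total 296.93
Total 296.93.

296.93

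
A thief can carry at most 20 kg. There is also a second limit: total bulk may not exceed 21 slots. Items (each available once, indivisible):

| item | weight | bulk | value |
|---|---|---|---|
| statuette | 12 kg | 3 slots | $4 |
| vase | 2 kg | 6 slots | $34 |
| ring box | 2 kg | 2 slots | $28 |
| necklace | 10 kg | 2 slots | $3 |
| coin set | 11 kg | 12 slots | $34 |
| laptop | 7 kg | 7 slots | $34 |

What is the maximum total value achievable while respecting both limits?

$96

Feasible sets respecting both limits:
- vase+ring box+coin set: weight 15, bulk 20, value 96
- vase+ring box+laptop: weight 11, bulk 15, value 96
- ring box+coin set+laptop: weight 20, bulk 21, value 96
Best: $96.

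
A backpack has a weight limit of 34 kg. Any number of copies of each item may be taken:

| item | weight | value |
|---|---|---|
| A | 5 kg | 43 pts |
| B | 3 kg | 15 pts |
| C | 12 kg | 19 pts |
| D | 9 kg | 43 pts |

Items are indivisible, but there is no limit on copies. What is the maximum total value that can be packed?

273 pts

Best value-per-unit is A at 43/5; filling with it alone gives 6×43 = 258.
Optimal mix: 6×A + 1×B → weight 33, value 273.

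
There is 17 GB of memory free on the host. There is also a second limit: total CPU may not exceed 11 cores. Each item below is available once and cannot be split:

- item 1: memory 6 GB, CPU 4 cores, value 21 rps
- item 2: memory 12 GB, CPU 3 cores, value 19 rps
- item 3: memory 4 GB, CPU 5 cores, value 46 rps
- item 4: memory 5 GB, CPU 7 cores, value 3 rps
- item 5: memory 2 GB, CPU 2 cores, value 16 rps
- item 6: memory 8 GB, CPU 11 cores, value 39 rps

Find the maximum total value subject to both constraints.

Feasible sets respecting both limits:
- item 1+item 3+item 5: memory 12, CPU 11, value 83
- item 1+item 3: memory 10, CPU 9, value 67
- item 2+item 3: memory 16, CPU 8, value 65
- item 3+item 5: memory 6, CPU 7, value 62
Best: 83 rps.

83 rps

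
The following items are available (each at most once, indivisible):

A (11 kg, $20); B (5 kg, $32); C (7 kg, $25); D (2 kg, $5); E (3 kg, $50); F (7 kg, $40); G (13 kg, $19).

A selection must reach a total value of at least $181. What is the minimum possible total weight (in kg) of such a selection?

46

Subsets with value ≥ 181, sorted by total weight:
- A+B+C+E+F+G: weight 46, value 186
- A+B+C+D+E+F+G: weight 48, value 191
Minimum weight: 46 kg.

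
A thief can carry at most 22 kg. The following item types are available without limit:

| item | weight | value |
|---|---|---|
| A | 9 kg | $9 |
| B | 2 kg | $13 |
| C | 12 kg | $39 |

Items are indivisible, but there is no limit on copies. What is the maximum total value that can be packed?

$143

Best value-per-unit is B at 13/2, and filling with it alone uses weight 11×2=22. No mix of the others beats 11×13 = 143.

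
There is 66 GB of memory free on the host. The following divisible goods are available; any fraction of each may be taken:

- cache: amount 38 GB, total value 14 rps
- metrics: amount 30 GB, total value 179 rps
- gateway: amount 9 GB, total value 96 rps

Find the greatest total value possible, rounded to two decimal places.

Take in order of value per unit:
- gateway (96/9 per unit): all 9 → value 96, running total 96.00
- metrics (179/30 per unit): all 30 → value 179, running total 275.00
- cache (14/38 per unit): 27 of 38 → value 27×14/38 = 9.9474, running total 284.95
Total 284.95.

284.95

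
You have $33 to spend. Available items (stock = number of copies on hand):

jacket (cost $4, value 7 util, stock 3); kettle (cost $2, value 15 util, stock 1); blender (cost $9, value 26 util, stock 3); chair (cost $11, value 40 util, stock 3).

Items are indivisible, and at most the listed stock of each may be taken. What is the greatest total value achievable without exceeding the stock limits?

121 util

Best selections within cost 33 and stock limits:
- 1×kettle + 1×blender + 2×chair: cost 33, value 121
- 3×chair: cost 33, value 120
- 2×jacket + 1×kettle + 2×chair: cost 32, value 109
Best: 121 util.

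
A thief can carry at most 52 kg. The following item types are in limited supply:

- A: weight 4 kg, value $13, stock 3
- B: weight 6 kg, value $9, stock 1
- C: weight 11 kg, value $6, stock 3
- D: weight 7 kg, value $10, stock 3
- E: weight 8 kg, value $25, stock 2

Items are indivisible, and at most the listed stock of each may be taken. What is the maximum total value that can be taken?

$119

Top feasible selections:
- 3×A + 3×D + 2×E: weight 49, value 119
- 3×A + 1×B + 2×D + 2×E: weight 48, value 118
Best: $119.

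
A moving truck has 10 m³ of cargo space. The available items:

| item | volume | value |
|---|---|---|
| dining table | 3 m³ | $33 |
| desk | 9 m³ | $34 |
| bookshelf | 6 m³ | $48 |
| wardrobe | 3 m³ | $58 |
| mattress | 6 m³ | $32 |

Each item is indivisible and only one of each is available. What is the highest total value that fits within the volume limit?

$106

Check high-value combinations within 10 m³:
- bookshelf+wardrobe: volume 6+3=9, value 48+58=106
- dining table+wardrobe: volume 3+3=6, value 33+58=91
- wardrobe+mattress: volume 3+6=9, value 58+32=90
Best: $106.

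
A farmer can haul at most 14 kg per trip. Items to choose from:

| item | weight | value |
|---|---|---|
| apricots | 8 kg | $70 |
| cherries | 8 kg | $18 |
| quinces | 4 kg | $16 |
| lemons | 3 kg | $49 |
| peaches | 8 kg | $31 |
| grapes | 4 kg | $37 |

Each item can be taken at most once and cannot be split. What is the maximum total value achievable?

Check high-value combinations within 14 kg:
- apricots+lemons: weight 8+3=11, value 70+49=119
- apricots+grapes: weight 8+4=12, value 70+37=107
- quinces+lemons+grapes: weight 4+3+4=11, value 16+49+37=102
- lemons+grapes: weight 3+4=7, value 49+37=86
- apricots+quinces: weight 8+4=12, value 70+16=86
Best: $119.

$119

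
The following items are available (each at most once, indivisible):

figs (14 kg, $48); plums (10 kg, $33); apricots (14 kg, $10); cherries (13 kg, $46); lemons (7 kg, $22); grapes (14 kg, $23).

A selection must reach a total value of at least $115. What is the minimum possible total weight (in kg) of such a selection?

34

Subsets with value ≥ 115, sorted by total weight:
- figs+cherries+lemons: weight 34, value 116
- figs+plums+cherries: weight 37, value 127
- figs+cherries+grapes: weight 41, value 117
Minimum weight: 34 kg.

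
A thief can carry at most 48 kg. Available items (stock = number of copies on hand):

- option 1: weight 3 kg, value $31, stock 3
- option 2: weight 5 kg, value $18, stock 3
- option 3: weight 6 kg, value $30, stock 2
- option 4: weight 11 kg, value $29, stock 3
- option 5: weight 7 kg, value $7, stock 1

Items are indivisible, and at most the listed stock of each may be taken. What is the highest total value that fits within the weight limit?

Top feasible selections:
- 3×option 1 + 3×option 2 + 2×option 3 + 1×option 4: weight 47, value 236
- 3×option 1 + 1×option 2 + 2×option 3 + 2×option 4: weight 48, value 229
Best: $236.

$236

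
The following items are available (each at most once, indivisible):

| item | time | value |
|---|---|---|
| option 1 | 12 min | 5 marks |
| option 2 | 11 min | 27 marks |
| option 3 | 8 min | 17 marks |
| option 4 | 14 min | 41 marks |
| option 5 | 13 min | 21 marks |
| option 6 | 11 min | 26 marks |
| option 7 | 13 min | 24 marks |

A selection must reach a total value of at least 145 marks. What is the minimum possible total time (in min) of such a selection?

Subsets with value ≥ 145, sorted by total time:
- option 2+option 3+option 4+option 5+option 6+option 7: time 70, value 156
- option 1+option 2+option 3+option 4+option 5+option 6+option 7: time 82, value 161
Minimum time: 70 min.

70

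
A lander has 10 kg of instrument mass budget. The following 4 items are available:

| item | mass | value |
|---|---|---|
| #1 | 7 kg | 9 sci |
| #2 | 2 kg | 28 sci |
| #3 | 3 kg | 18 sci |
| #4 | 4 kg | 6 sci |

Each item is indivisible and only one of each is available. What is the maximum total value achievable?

52 sci

Check high-value combinations within 10 kg:
- #2+#3+#4: mass 2+3+4=9, value 28+18+6=52
- #2+#3: mass 2+3=5, value 28+18=46
- #1+#2: mass 7+2=9, value 9+28=37
- #2+#4: mass 2+4=6, value 28+6=34
Best: 52 sci.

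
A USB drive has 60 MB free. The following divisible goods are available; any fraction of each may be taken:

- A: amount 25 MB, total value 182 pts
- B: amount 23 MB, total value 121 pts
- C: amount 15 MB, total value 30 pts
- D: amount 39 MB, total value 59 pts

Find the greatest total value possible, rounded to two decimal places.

Take in order of value per unit:
- A (182/25 per unit): all 25 → value 182, running total 182.00
- B (121/23 per unit): all 23 → value 121, running total 303.00
- C (30/15 per unit): 12 of 15 → value 12×30/15 = 24.0000, running total 327.00
Total 327.00.

327.00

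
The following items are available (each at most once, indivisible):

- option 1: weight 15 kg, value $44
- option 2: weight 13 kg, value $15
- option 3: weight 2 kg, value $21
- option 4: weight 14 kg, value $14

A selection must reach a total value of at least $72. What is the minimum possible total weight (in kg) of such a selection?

30

Subsets with value ≥ 72, sorted by total weight:
- option 1+option 2+option 3: weight 30, value 80
- option 1+option 3+option 4: weight 31, value 79
Minimum weight: 30 kg.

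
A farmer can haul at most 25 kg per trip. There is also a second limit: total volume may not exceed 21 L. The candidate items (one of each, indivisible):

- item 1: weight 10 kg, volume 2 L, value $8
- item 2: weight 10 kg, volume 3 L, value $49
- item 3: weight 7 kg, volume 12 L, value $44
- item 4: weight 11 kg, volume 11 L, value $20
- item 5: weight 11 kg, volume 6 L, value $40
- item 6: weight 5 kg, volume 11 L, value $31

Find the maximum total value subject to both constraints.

Feasible sets respecting both limits:
- item 2+item 3: weight 17, volume 15, value 93
- item 2+item 5: weight 21, volume 9, value 89
- item 1+item 2+item 6: weight 25, volume 16, value 88
Best: $93.

$93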